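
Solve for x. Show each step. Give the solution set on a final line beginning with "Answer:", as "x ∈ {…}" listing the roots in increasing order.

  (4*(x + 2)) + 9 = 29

Step 1. [(4*(x + 2)) + 9 = 29] peel the +9: subtract 9 from each side ⇒ sub: 4*(x + 2) = 20.
Step 2. [4*(x + 2) = 20] 4 out front; divide by 4, so div: x + 2 = 5.
Step 3. [x + 2 = 5] the outer +2 inverts by subtracting 2, so sub: x = 3.

Answer: x ∈ {3}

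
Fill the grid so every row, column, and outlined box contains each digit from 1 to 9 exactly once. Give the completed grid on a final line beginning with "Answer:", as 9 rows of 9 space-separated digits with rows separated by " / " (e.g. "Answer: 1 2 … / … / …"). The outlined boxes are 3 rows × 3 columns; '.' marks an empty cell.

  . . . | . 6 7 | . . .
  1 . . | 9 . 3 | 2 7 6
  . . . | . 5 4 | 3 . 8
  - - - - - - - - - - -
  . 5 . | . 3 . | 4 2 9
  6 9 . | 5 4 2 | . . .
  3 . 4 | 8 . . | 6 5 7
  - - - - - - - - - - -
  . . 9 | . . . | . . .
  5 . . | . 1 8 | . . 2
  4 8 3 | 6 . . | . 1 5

Step 1. [r5c3∈{1,7,8}] across row 5, 7 lands solely at r5c3 ⇒ r5c3=7.
Step 2. [r8c3∈{6}] r8c3's peers cover all but 6. So r8c3=6.
Step 3. [r3c3∈{2}] r3c3 is down to just 2. So r3c3=2.
Step 4. [r8c2∈{7}] nothing but 7 survives at r8c2, so r8c2=7.
Step 5. [r3c8∈{9}] r3c8's peers cover all but 9, so r3c8=9.
Step 6. [r1c8∈{4}] r1c8's peers cover all but 4. So r1c8=4.
Step 7. [r9c5∈{2,7,9}] row 9 places 2 nowhere but r9c5. So r9c5=2.
Step 8. [r8c8∈{3}] r8c8's peers cover all but 3 ⇒ r8c8=3.
Step 9. [r4c3∈{1,8}] r4c3 is the only open cell in col 3 admitting 1 ⇒ r4c3=1.
Step 10. [r1c9∈{1}] only 1 remains possible at r1c9. So r1c9=1.
Step 11. [r7c5∈{7}] r7c5 has the single candidate 7, so r7c5=7.
Step 12. [r7c7∈{8}] nothing but 8 survives at r7c7. So r7c7=8.
Step 13. [r9c6∈{9}] r9c6 is down to just 9 ⇒ r9c6=9.
Step 14. [r2c3∈{5,8}] row 2 places 5 nowhere but r2c3 ⇒ r2c3=5.
Step 15. [r8c4∈{4}] r8c4 is down to just 4 ⇒ r8c4=4.
Step 16. [r1c1∈{8,9}] row 1 places 9 nowhere but r1c1 ⇒ r1c1=9.
Step 17. [r6c2∈{2}] nothing but 2 survives at r6c2 ⇒ r6c2=2.
Step 18. [r6c5∈{9}] r6c5 has the single candidate 9. So r6c5=9.
Step 19. [r7c9∈{4}] only 4 remains possible at r7c9 ⇒ r7c9=4.
Step 20. [r1c2∈{3}] r1c2 has the single candidate 3. So r1c2=3.
Step 21. [r2c5∈{8}] nothing but 8 survives at r2c5, so r2c5=8.
Step 22. [r2c2∈{4}] nothing but 4 survives at r2c2, so r2c2=4.
Step 23. [r5c8∈{8}] r5c8 has the single candidate 8, so r5c8=8.
Step 24. [r1c7∈{5}] nothing but 5 survives at r1c7, so r1c7=5.
Step 25. [r3c1∈{7}] r3c1 has the single candidate 7 ⇒ r3c1=7.
Step 26. [r7c8∈{6}] nothing but 6 survives at r7c8, so r7c8=6.
Step 27. [r7c4∈{3}] r7c4 is down to just 3, so r7c4=3.
Step 28. [r4c6∈{6}] r4c6's peers cover all but 6, so r4c6=6.
Step 29. [r6c6∈{1}] r6c6 is down to just 1. So r6c6=1.
Step 30. [r5c7∈{1}] r5c7 is down to just 1, so r5c7=1.
Step 31. [r4c1∈{8}] nothing but 8 survives at r4c1, so r4c1=8.
Step 32. [r1c3∈{8}] nothing but 8 survives at r1c3 ⇒ r1c3=8.
Step 33. [r9c7∈{7}] r9c7 is down to just 7, so r9c7=7.
Step 34. [r7c2∈{1}] r7c2 is down to just 1 ⇒ r7c2=1.
Step 35. [r1c4∈{2}] nothing but 2 survives at r1c4, so r1c4=2.
Step 36. [r7c1∈{2}] r7c1's peers cover all but 2, so r7c1=2.
Step 37. [r3c4∈{1}] nothing but 1 survives at r3c4, so r3c4=1.
Step 38. [r4c4∈{7}] only 7 remains possible at r4c4 ⇒ r4c4=7.
Step 39. [r3c2∈{6}] r3c2 is down to just 6 ⇒ r3c2=6.
Step 40. [r7c6∈{5}] only 5 remains possible at r7c6. So r7c6=5.
Step 41. [r8c7∈{9}] r8c7 is down to just 9 ⇒ r8c7=9.
Step 42. [r5c9∈{3}] only 3 remains possible at r5c9. So r5c9=3.

Answer: 9 3 8 2 6 7 5 4 1 / 1 4 5 9 8 3 2 7 6 / 7 6 2 1 5 4 3 9 8 / 8 5 1 7 3 6 4 2 9 / 6 9 7 5 4 2 1 8 3 / 3 2 4 8 9 1 6 5 7 / 2 1 9 3 7 5 8 6 4 / 5 7 6 4 1 8 9 3 2 / 4 8 3 6 2 9 7 1 5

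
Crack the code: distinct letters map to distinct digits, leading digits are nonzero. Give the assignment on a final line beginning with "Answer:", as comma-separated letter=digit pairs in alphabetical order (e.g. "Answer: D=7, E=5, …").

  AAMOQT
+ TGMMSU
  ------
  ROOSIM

Step 1. [col 1: T + U ≡ M (mod 10)] column 1 (T + U ≡ M (mod 10), carry-in 0) doesn't pin M yet; pick M=3 and continue, so M=3.
Step 2. [col 1: T + U ≡ M (mod 10)] several values work for U in column 1 (T + U ≡ M (mod 10), carry-in 0); try U=9 ⇒ U=9.
Step 3. [col 1: T + U ≡ M (mod 10)] column 1 reads T+U+carry(0)=M with U=9, M=3; with digits 3,9 already taken and all letters distinct, the only value for T is 4. So T=4.
Step 4. [col 2: Q + S ≡ I (mod 10)] no forcing yet in column 2 (carry-in 1); S=1 is free and consistent — try it. So S=1.
Step 5. [col 2: Q + S ≡ I (mod 10)] column 2 (Q + S ≡ I (mod 10), carry-in 1) doesn't pin Q yet; pick Q=8 and continue. So Q=8.
Step 6. [col 2: Q + S ≡ I (mod 10)] column 2 reads Q+S+carry(1)=I with Q=8, S=1; with digits 1,3,4,8,9 already taken and all letters distinct, the only value for I is 0. So I=0.
Step 7. [col 3: O + M ≡ S (mod 10)] column 3 reads O+M+carry(1)=S with M=3, S=1; with digits 0,1,3,4,8,9 already taken and all letters distinct, the only value for O is 7, so O=7.
Step 8. [col 5: A + G ≡ O (mod 10)] column 5 (A + G ≡ O (mod 10), carry-in 0) doesn't pin G yet; pick G=5 and continue, so G=5.
Step 9. [col 5: A + G ≡ O (mod 10)] column 5 reads A+G+carry(0)=O with G=5, O=7; with digits 0,1,3,4,5,7,8,9 already taken and all letters distinct, the only value for A is 2. So A=2.
Step 10. [col 6: A + T ≡ R (mod 10)] in column 6 we have A+T≡R with carry-in 0; given A=2, T=4 and digits 0,1,2,3,4,5,7,8,9 already taken and all letters distinct, that pins R to 6, so R=6.

Answer: A=2, G=5, I=0, M=3, O=7, Q=8, R=6, S=1, T=4, U=9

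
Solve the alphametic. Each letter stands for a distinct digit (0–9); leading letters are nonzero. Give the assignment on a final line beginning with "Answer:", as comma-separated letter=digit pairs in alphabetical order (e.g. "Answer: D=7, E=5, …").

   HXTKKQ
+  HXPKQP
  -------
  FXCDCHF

Step 1. [col 1: Q + P ≡ F (mod 10)] column 1 (Q + P ≡ F (mod 10), carry-in 0) doesn't pin F yet; pick F=1 and continue ⇒ F=1.
Step 2. [col 1: Q + P ≡ F (mod 10)] column 1 (Q + P ≡ F (mod 10), carry-in 0) doesn't pin Q yet; pick Q=5 and continue, so Q=5.
Step 3. [col 1: Q + P ≡ F (mod 10)] column 1: given Q=5, F=1, carry-in 0, and digits 1,5 already taken and all letters distinct, Q+P≡F (mod 10) forces P=6 ⇒ P=6.
Step 4. [col 2: K + Q ≡ H (mod 10)] column 2 (K + Q ≡ H (mod 10), carry-in 1) doesn't pin K yet; pick K=2 and continue ⇒ K=2.
Step 5. [col 2: K + Q ≡ H (mod 10)] from column 2 (K=2, Q=5, carry-in 1, digits 1,2,5,6 already taken and all letters distinct): H must equal 8. So H=8.
Step 6. [col 3: K + K ≡ C (mod 10)] column 3: given K=2, carry-in 0, and digits 1,2,5,6,8 already taken and all letters distinct, K+K≡C (mod 10) forces C=4. So C=4.
Step 7. [col 4: T + P ≡ D (mod 10)] T=3 is one option consistent with column 4 (T + P ≡ D (mod 10), carry-in 0) — take it. So T=3.
Step 8. [col 4: T + P ≡ D (mod 10)] column 4 reads T+P+carry(0)=D with T=3, P=6; with digits 1,2,3,4,5,6,8 already taken and all letters distinct, the only value for D is 9, so D=9.
Step 9. [col 5: X + X ≡ C (mod 10)] column 5: given C=4, carry-in 0, and digits 1,2,3,4,5,6,8,9 already taken and all letters distinct, X+X≡C (mod 10) forces X=7. So X=7.

Answer: C=4, D=9, F=1, H=8, K=2, P=6, Q=5, T=3, X=7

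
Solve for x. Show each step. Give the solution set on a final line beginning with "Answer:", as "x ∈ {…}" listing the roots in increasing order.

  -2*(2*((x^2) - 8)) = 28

Step 1. [-2*(2*((x^2) - 8)) = 28] divide by the outer -2, so div: 2*((x^2) - 8) = -14.
Step 2. [2*((x^2) - 8) = -14] leading coefficient 2: divide by 2. So div: (x^2) - 8 = -7.
Step 3. [(x^2) - 8 = -7] -8 is outermost — add 8 both sides ⇒ sub: x^2 = 1.
Step 4. [x^2 = 1] √ both sides: 1 ≥ 0 gives two branches ⇒ sqrt: x = 1 or -1.

Answer: x ∈ {-1, 1}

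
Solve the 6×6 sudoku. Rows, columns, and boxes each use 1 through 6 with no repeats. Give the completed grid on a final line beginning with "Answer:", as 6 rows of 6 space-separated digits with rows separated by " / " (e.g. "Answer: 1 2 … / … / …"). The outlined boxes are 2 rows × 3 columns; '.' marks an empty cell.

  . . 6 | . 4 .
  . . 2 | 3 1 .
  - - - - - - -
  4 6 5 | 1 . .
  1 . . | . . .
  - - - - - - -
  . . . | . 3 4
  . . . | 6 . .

Step 1. [r4c2∈{2,3}] across box 3, 2 lands solely at r4c2, so r4c2=2.
Step 2. [r2c1∈{5}] only 5 remains possible at r2c1 ⇒ r2c1=5.
Step 3. [r6c6∈{1,2,5}] r6c6 is the only open cell in col 6 admitting 1 ⇒ r6c6=1.
Step 4. [r6c3∈{3,4}] in col 3, 4 fits only at r6c3, so r6c3=4.
Step 5. [r3c6∈{2,3}] in row 3, 3 fits only at r3c6, so r3c6=3.
Step 6. [r4c5∈{5,6}] r4c5 is the only open cell in col 5 admitting 6 ⇒ r4c5=6.
Step 7. [r6c5∈{2,5}] across col 5, 5 lands solely at r6c5. So r6c5=5.
Step 8. [r1c1∈{3}] r1c1's peers cover all but 3. So r1c1=3.
Step 9. [r4c6∈{5}] r4c6's peers cover all but 5, so r4c6=5.
Step 10. [r5c4∈{2}] r5c4's peers cover all but 2. So r5c4=2.
Step 11. [r5c3∈{1}] nothing but 1 survives at r5c3 ⇒ r5c3=1.
Step 12. [r6c1∈{2}] nothing but 2 survives at r6c1. So r6c1=2.
Step 13. [r4c3∈{3}] nothing but 3 survives at r4c3. So r4c3=3.
Step 14. [r4c4∈{4}] r4c4's peers cover all but 4 ⇒ r4c4=4.
Step 15. [r1c4∈{5}] r1c4 is down to just 5. So r1c4=5.
Step 16. [r2c2∈{4}] r2c2's peers cover all but 4. So r2c2=4.
Step 17. [r3c5∈{2}] r3c5 has the single candidate 2. So r3c5=2.
Step 18. [r6c2∈{3}] nothing but 3 survives at r6c2 ⇒ r6c2=3.
Step 19. [r1c6∈{2}] r1c6's peers cover all but 2. So r1c6=2.
Step 20. [r5c2∈{5}] r5c2 has the single candidate 5. So r5c2=5.
Step 21. [r2c6∈{6}] r2c6 is down to just 6. So r2c6=6.
Step 22. [r1c2∈{1}] only 1 remains possible at r1c2. So r1c2=1.
Step 23. [r5c1∈{6}] r5c1's peers cover all but 6 ⇒ r5c1=6.

Answer: 3 1 6 5 4 2 / 5 4 2 3 1 6 / 4 6 5 1 2 3 / 1 2 3 4 6 5 / 6 5 1 2 3 4 / 2 3 4 6 5 1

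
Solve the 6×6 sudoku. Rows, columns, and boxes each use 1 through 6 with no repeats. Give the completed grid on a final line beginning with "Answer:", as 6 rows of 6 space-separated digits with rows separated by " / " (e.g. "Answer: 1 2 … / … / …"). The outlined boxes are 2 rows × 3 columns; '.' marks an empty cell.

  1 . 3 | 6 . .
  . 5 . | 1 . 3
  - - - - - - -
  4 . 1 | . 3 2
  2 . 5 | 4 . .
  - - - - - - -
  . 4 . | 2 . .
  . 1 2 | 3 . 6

Step 1. [r6c5∈{4,5}] row 6 places 4 nowhere but r6c5. So r6c5=4.
Step 2. [r5c3∈{6}] nothing but 6 survives at r5c3 ⇒ r5c3=6.
Step 3. [r4c6∈{1}] r4c6's peers cover all but 1 ⇒ r4c6=1.
Step 4. [r5c6∈{5}] r5c6 has the single candidate 5 ⇒ r5c6=5.
Step 5. [r1c2∈{2}] nothing but 2 survives at r1c2 ⇒ r1c2=2.
Step 6. [r4c2∈{3,6}] r4c2 is the only open cell in row 4 admitting 3 ⇒ r4c2=3.
Step 7. [r3c4∈{5}] r3c4's peers cover all but 5, so r3c4=5.
Step 8. [r6c1∈{5}] nothing but 5 survives at r6c1 ⇒ r6c1=5.
Step 9. [r4c5∈{6}] r4c5 has the single candidate 6, so r4c5=6.
Step 10. [r2c5∈{2}] r2c5 has the single candidate 2. So r2c5=2.
Step 11. [r2c3∈{4}] only 4 remains possible at r2c3 ⇒ r2c3=4.
Step 12. [r5c1∈{3}] r5c1 has the single candidate 3, so r5c1=3.
Step 13. [r1c5∈{5}] nothing but 5 survives at r1c5, so r1c5=5.
Step 14. [r3c2∈{6}] r3c2's peers cover all but 6, so r3c2=6.
Step 15. [r1c6∈{4}] r1c6 has the single candidate 4. So r1c6=4.
Step 16. [r5c5∈{1}] r5c5's peers cover all but 1 ⇒ r5c5=1.
Step 17. [r2c1∈{6}] r2c1 is down to just 6, so r2c1=6.

Answer: 1 2 3 6 5 4 / 6 5 4 1 2 3 / 4 6 1 5 3 2 / 2 3 5 4 6 1 / 3 4 6 2 1 5 / 5 1 2 3 4 6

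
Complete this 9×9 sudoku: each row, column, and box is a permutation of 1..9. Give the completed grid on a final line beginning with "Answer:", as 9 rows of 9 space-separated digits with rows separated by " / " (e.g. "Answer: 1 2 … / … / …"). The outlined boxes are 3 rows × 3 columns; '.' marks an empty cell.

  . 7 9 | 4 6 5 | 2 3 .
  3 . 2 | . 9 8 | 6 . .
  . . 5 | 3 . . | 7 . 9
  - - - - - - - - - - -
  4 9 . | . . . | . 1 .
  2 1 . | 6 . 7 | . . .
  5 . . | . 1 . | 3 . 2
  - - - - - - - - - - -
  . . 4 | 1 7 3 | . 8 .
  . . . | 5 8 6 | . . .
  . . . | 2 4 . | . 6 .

Step 1. [r7c9∈{5}] r7c9's peers cover all but 5, so r7c9=5.
Step 2. [r3c8∈{4}] r3c8 is down to just 4. So r3c8=4.
Step 3. [r7c7∈{9}] only 9 remains possible at r7c7, so r7c7=9.
Step 4. [r9c7∈{1}] only 1 remains possible at r9c7. So r9c7=1.
Step 5. [r4c4∈{8}] only 8 remains possible at r4c4, so r4c4=8.
Step 6. [r5c7∈{4,5,8}] across col 7, 8 lands solely at r5c7, so r5c7=8.
Step 7. [r5c3∈{3}] r5c3's peers cover all but 3 ⇒ r5c3=3.
Step 8. [r8c1∈{1,7,9}] row 8 places 9 nowhere but r8c1. So r8c1=9.
Step 9. [r9c1∈{7,8}] r9c1 is the only open cell in col 1 admitting 7, so r9c1=7.
Step 10. [r4c7∈{5}] only 5 remains possible at r4c7 ⇒ r4c7=5.
Step 11. [r4c9∈{6,7}] 6 has one home in col 9: r4c9. So r4c9=6.
Step 12. [r6c8∈{7,9}] r6c8 is the only open cell in box 6 admitting 7, so r6c8=7.
Step 13. [r3c5∈{2}] r3c5 is down to just 2. So r3c5=2.
Step 14. [r8c9∈{3,4,7}] 7 has one home in row 8: r8c9 ⇒ r8c9=7.
Step 15. [r9c2∈{3,5,8}] r9c2 is the only open cell in row 9 admitting 5 ⇒ r9c2=5.
Step 16. [r6c3∈{6,8}] 6 has one home in col 3: r6c3 ⇒ r6c3=6.
Step 17. [r1c9∈{1,8}] in col 9, 8 fits only at r1c9. So r1c9=8.
Step 18. [r3c1∈{1,6,8}] col 1 places 8 nowhere but r3c1 ⇒ r3c1=8.
Step 19. [r7c2∈{2,6}] in row 7, 2 fits only at r7c2 ⇒ r7c2=2.
Step 20. [r6c6∈{4,9}] row 6 places 4 nowhere but r6c6, so r6c6=4.
Step 21. [r7c1∈{6}] nothing but 6 survives at r7c1 ⇒ r7c1=6.
Step 22. [r9c9∈{3}] only 3 remains possible at r9c9, so r9c9=3.
Step 23. [r5c8∈{9}] nothing but 9 survives at r5c8. So r5c8=9.
Step 24. [r6c2∈{8}] nothing but 8 survives at r6c2. So r6c2=8.
Step 25. [r9c6∈{9}] r9c6's peers cover all but 9. So r9c6=9.
Step 26. [r1c1∈{1}] r1c1's peers cover all but 1, so r1c1=1.
Step 27. [r4c5∈{3}] r4c5 is down to just 3. So r4c5=3.
Step 28. [r2c8∈{5}] only 5 remains possible at r2c8. So r2c8=5.
Step 29. [r2c9∈{1}] r2c9's peers cover all but 1 ⇒ r2c9=1.
Step 30. [r3c2∈{6}] nothing but 6 survives at r3c2 ⇒ r3c2=6.
Step 31. [r5c9∈{4}] nothing but 4 survives at r5c9 ⇒ r5c9=4.
Step 32. [r8c7∈{4}] r8c7 has the single candidate 4. So r8c7=4.
Step 33. [r2c2∈{4}] only 4 remains possible at r2c2, so r2c2=4.
Step 34. [r2c4∈{7}] r2c4's peers cover all but 7, so r2c4=7.
Step 35. [r3c6∈{1}] r3c6 has the single candidate 1. So r3c6=1.
Step 36. [r8c2∈{3}] only 3 remains possible at r8c2 ⇒ r8c2=3.
Step 37. [r4c6∈{2}] r4c6's peers cover all but 2. So r4c6=2.
Step 38. [r4c3∈{7}] only 7 remains possible at r4c3 ⇒ r4c3=7.
Step 39. [r8c3∈{1}] r8c3's peers cover all but 1. So r8c3=1.
Step 40. [r5c5∈{5}] nothing but 5 survives at r5c5. So r5c5=5.
Step 41. [r9c3∈{8}] r9c3's peers cover all but 8. So r9c3=8.
Step 42. [r6c4∈{9}] r6c4's peers cover all but 9, so r6c4=9.
Step 43. [r8c8∈{2}] r8c8 is down to just 2. So r8c8=2.

Answer: 1 7 9 4 6 5 2 3 8 / 3 4 2 7 9 8 6 5 1 / 8 6 5 3 2 1 7 4 9 / 4 9 7 8 3 2 5 1 6 / 2 1 3 6 5 7 8 9 4 / 5 8 6 9 1 4 3 7 2 / 6 2 4 1 7 3 9 8 5 / 9 3 1 5 8 6 4 2 7 / 7 5 8 2 4 9 1 6 3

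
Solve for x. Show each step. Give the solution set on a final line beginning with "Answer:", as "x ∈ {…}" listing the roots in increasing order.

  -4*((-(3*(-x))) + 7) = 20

Step 1. [-4*((-(3*(-x))) + 7) = 20] -4·(inner) — divide through by -4, so div: (-(3*(-x))) + 7 = -5.
Step 2. [(-(3*(-x))) + 7 = -5] peel the +7: subtract 7 from each side. So sub: -(3*(-x)) = -12.
Step 3. [-(3*(-x)) = -12] LHS negated; negate both sides. So neg: 3*(-x) = 12.
Step 4. [3*(-x) = 12] leading coefficient 3: divide by 3, so div: -x = 4.
Step 5. [-x = 4] leading − — multiply by −1, so neg: x = -4.

Answer: x ∈ {-4}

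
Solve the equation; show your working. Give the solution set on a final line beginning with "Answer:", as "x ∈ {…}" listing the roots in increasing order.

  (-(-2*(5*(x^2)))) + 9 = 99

Step 1. [(-(-2*(5*(x^2)))) + 9 = 99] 9 comes off first (subtract 9). So sub: -(-2*(5*(x^2))) = 90.
Step 2. [-(-2*(5*(x^2))) = 90] LHS negated; negate both sides. So neg: -2*(5*(x^2)) = -90.
Step 3. [-2*(5*(x^2)) = -90] -2 out front; divide by -2. So div: 5*(x^2) = 45.
Step 4. [5*(x^2) = 45] LHS = 5·(…); ÷5 both sides, so div: x^2 = 9.
Step 5. [x^2 = 9] LHS squared, RHS 9 ≥ 0: apply √ (±). So sqrt: x = 3 or -3.

Answer: x ∈ {-3, 3}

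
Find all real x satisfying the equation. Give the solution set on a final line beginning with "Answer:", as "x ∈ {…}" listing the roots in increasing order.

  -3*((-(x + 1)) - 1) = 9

Step 1. [-3*((-(x + 1)) - 1) = 9] leading coefficient -3: divide by -3, so div: (-(x + 1)) - 1 = -3.
Step 2. [(-(x + 1)) - 1 = -3] -1 is outermost — add 1 both sides, so sub: -(x + 1) = -2.
Step 3. [-(x + 1) = -2] LHS negated; negate both sides ⇒ neg: x + 1 = 2.
Step 4. [x + 1 = 2] subtract 1: x sits inside (… + 1). So sub: x = 1.

Answer: x ∈ {1}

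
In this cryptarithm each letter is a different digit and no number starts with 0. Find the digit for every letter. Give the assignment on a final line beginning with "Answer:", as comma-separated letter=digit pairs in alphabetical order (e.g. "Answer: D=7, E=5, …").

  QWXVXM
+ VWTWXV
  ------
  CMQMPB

Step 1. [col 1: M + V ≡ B (mod 10)] column 1 (M + V ≡ B (mod 10), carry-in 0) doesn't pin M yet; pick M=3 and continue. So M=3.
Step 2. [col 1: M + V ≡ B (mod 10)] no forcing yet in column 1 (carry-in 0); B=0 is free and consistent — try it. So B=0.
Step 3. [col 1: M + V ≡ B (mod 10)] column 1 reads M+V+carry(0)=B with M=3, B=0; with digits 0,3 already taken and all letters distinct, the only value for V is 7 ⇒ V=7.
Step 4. [col 2: X + X ≡ P (mod 10)] several values work for X in column 2 (X + X ≡ P (mod 10), carry-in 1); try X=2. So X=2.
Step 5. [col 2: X + X ≡ P (mod 10)] from column 2 (X=2, carry-in 1, digits 0,2,3,7 already taken and all letters distinct): P must equal 5 ⇒ P=5.
Step 6. [col 3: V + W ≡ M (mod 10)] from column 3 (V=7, M=3, carry-in 0, digits 0,2,3,5,7 already taken and all letters distinct): W must equal 6. So W=6.
Step 7. [col 4: X + T ≡ Q (mod 10)] T=8 is one option consistent with column 4 (X + T ≡ Q (mod 10), carry-in 1) — take it. So T=8.
Step 8. [col 4: X + T ≡ Q (mod 10)] column 4: given X=2, T=8, carry-in 1, and digits 0,2,3,5,6,7,8 already taken and all letters distinct, X+T≡Q (mod 10) forces Q=1, so Q=1.
Step 9. [col 6: Q + V ≡ C (mod 10)] in column 6 we have Q+V≡C with carry-in 1; given Q=1, V=7 and digits 0,1,2,3,5,6,7,8 already taken and all letters distinct, that pins C to 9. So C=9.

Answer: B=0, C=9, M=3, P=5, Q=1, T=8, V=7, W=6, X=2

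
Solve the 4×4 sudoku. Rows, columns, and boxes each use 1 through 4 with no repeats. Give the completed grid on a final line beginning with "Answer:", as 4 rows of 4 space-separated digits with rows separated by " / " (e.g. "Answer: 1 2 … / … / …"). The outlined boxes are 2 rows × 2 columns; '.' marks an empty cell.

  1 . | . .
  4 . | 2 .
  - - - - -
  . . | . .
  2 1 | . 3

Step 1. [r4c3∈{4}] nothing but 4 survives at r4c3. So r4c3=4.
Step 2. [r2c2∈{3}] r2c2's peers cover all but 3 ⇒ r2c2=3.
Step 3. [r3c3∈{1}] only 1 remains possible at r3c3. So r3c3=1.
Step 4. [r3c4∈{2}] only 2 remains possible at r3c4 ⇒ r3c4=2.
Step 5. [r1c3∈{3}] r1c3 is down to just 3 ⇒ r1c3=3.
Step 6. [r3c2∈{4}] r3c2's peers cover all but 4. So r3c2=4.
Step 7. [r2c4∈{1}] only 1 remains possible at r2c4, so r2c4=1.
Step 8. [r3c1∈{3}] r3c1 has the single candidate 3. So r3c1=3.
Step 9. [r1c4∈{4}] r1c4's peers cover all but 4. So r1c4=4.
Step 10. [r1c2∈{2}] r1c2 is down to just 2. So r1c2=2.

Answer: 1 2 3 4 / 4 3 2 1 / 3 4 1 2 / 2 1 4 3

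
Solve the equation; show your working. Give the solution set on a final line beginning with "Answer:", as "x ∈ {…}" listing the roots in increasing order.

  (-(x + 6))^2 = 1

Step 1. [(-(x + 6))^2 = 1] 1 ≥ 0, LHS is (·)² — take ±√. So sqrt: -(x + 6) = 1 or -1.
Step 2. [-(x + 6) = 1 or -1] LHS negated; negate both sides. So neg: x + 6 = -1 or 1.
Step 3. [x + 6 = -1 or 1] subtract 6: x sits inside (… + 6). So sub: x = -7 or -5.

Answer: x ∈ {-7, -5}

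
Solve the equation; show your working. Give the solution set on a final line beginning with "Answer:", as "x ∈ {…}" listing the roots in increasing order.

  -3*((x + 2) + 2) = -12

Step 1. [-3*((x + 2) + 2) = -12] leading coefficient -3: divide by -3 ⇒ div: (x + 2) + 2 = 4.
Step 2. [(x + 2) + 2 = 4] 2 comes off first (subtract 2). So sub: x + 2 = 2.
Step 3. [x + 2 = 2] +2 is outermost — subtract 2 both sides ⇒ sub: x = 0.

Answer: x ∈ {0}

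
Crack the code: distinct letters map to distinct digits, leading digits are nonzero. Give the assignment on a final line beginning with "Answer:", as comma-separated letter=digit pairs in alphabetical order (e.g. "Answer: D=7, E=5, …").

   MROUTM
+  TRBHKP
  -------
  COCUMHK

Step 1. [col 1: M + P ≡ K (mod 10)] no forcing yet in column 1 (carry-in 0); P=6 is free and consistent — try it ⇒ P=6.
Step 2. [col 1: M + P ≡ K (mod 10)] M=7 is one option consistent with column 1 (M + P ≡ K (mod 10), carry-in 0) — take it, so M=7.
Step 3. [col 1: M + P ≡ K (mod 10)] column 1 reads M+P+carry(0)=K with M=7, P=6; with digits 6,7 already taken and all letters distinct, the only value for K is 3, so K=3.
Step 4. [C] C is the leading digit of a 7-digit sum of two 6-digit numbers; the final carry is exactly 1, so C=1.
Step 5. [col 2: T + K ≡ H (mod 10)] no forcing yet in column 2 (carry-in 1); H=2 is free and consistent — try it ⇒ H=2.
Step 6. [col 2: T + K ≡ H (mod 10)] from column 2 (K=3, H=2, carry-in 1, digits 1,2,3,6,7 already taken and all letters distinct): T must equal 8. So T=8.
Step 7. [col 3: U + H ≡ M (mod 10)] from column 3 (H=2, M=7, carry-in 1, digits 1,2,3,6,7,8 already taken and all letters distinct): U must equal 4, so U=4.
Step 8. [col 4: O + B ≡ U (mod 10)] O=5 is one option consistent with column 4 (O + B ≡ U (mod 10), carry-in 0) — take it, so O=5.
Step 9. [col 4: O + B ≡ U (mod 10)] column 4: given O=5, U=4, carry-in 0, and digits 1,2,3,4,5,6,7,8 already taken and all letters distinct, O+B≡U (mod 10) forces B=9. So B=9.
Step 10. [col 5: R + R ≡ C (mod 10)] column 5 reads R+R+carry(1)=C with C=1; with digits 1,2,3,4,5,6,7,8,9 already taken and all letters distinct, the only value for R is 0. So R=0.

Answer: B=9, C=1, H=2, K=3, M=7, O=5, P=6, R=0, T=8, U=4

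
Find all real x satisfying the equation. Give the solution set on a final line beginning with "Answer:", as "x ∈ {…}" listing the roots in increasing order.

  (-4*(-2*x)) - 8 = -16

Step 1. [(-4*(-2*x)) - 8 = -16] the outer -8 inverts by adding 8, so sub: -4*(-2*x) = -8.
Step 2. [-4*(-2*x) = -8] -4·(inner) — divide through by -4 ⇒ div: -2*x = 2.
Step 3. [-2*x = 2] -2·(inner) — divide through by -2 ⇒ div: x = -1.

Answer: x ∈ {-1}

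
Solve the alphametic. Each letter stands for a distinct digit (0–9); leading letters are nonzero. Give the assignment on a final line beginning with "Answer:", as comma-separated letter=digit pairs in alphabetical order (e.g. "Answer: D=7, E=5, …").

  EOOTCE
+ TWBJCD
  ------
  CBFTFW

Step 1. [col 1: E + D ≡ W (mod 10)] column 1 (E + D ≡ W (mod 10), carry-in 0) doesn't pin E yet; pick E=2 and continue. So E=2.
Step 2. [col 1: E + D ≡ W (mod 10)] several values work for D in column 1 (E + D ≡ W (mod 10), carry-in 0); try D=4. So D=4.
Step 3. [col 1: E + D ≡ W (mod 10)] column 1 reads E+D+carry(0)=W with E=2, D=4; with digits 2,4 already taken and all letters distinct, the only value for W is 6, so W=6.
Step 4. [col 2: C + C ≡ F (mod 10)] no forcing yet in column 2 (carry-in 0); F=0 is free and consistent — try it, so F=0.
Step 5. [col 2: C + C ≡ F (mod 10)] column 2 reads C+C+carry(0)=F with F=0; with digits 0,2,4,6 already taken and all letters distinct, the only value for C is 5, so C=5.
Step 6. [col 3: T + J ≡ T (mod 10)] column 3 reads T+J+carry(1)=T with nothing yet; with digits 0,2,4,5,6 already taken and all letters distinct, the only value for J is 9, so J=9.
Step 7. [col 3: T + J ≡ T (mod 10)] column 3 (T + J ≡ T (mod 10), carry-in 1) doesn't pin T yet; pick T=3 and continue ⇒ T=3.
Step 8. [col 4: O + B ≡ F (mod 10)] several values work for O in column 4 (O + B ≡ F (mod 10), carry-in 1); try O=1, so O=1.
Step 9. [col 4: O + B ≡ F (mod 10)] in column 4 we have O+B≡F with carry-in 1; given O=1, F=0 and digits 0,1,2,3,4,5,6,9 already taken and all letters distinct, that pins B to 8. So B=8.

Answer: B=8, C=5, D=4, E=2, F=0, J=9, O=1, T=3, W=6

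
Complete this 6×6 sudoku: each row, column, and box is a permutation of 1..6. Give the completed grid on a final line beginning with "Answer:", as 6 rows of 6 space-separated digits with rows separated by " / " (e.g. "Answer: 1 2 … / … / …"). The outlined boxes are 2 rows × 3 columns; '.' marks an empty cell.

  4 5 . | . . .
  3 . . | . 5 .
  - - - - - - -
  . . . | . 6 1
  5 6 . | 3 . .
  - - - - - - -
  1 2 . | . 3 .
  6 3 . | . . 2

Step 1. [r5c6∈{4,5,6}] in col 6, 5 fits only at r5c6, so r5c6=5.
Step 2. [r4c6∈{4}] only 4 remains possible at r4c6, so r4c6=4.
Step 3. [r2c4∈{1,2,4,6}] row 2 places 4 nowhere but r2c4 ⇒ r2c4=4.
Step 4. [r2c3∈{1,2,6}] r2c3 is the only open cell in row 2 admitting 2, so r2c3=2.
Step 5. [r1c3∈{1,6}] 6 has one home in col 3: r1c3, so r1c3=6.
Step 6. [r6c5∈{1,4}] 4 has one home in col 5: r6c5 ⇒ r6c5=4.
Step 7. [r4c5∈{2}] r4c5's peers cover all but 2 ⇒ r4c5=2.
Step 8. [r3c2∈{4}] r3c2's peers cover all but 4 ⇒ r3c2=4.
Step 9. [r1c4∈{1,2}] across row 1, 2 lands solely at r1c4. So r1c4=2.
Step 10. [r5c4∈{6}] nothing but 6 survives at r5c4 ⇒ r5c4=6.
Step 11. [r3c4∈{5}] r3c4 is down to just 5 ⇒ r3c4=5.
Step 12. [r6c3∈{5}] nothing but 5 survives at r6c3 ⇒ r6c3=5.
Step 13. [r5c3∈{4}] r5c3's peers cover all but 4, so r5c3=4.
Step 14. [r2c2∈{1}] r2c2 has the single candidate 1 ⇒ r2c2=1.
Step 15. [r4c3∈{1}] r4c3's peers cover all but 1, so r4c3=1.
Step 16. [r1c6∈{3}] r1c6 is down to just 3 ⇒ r1c6=3.
Step 17. [r2c6∈{6}] r2c6's peers cover all but 6 ⇒ r2c6=6.
Step 18. [r1c5∈{1}] r1c5 is down to just 1. So r1c5=1.
Step 19. [r6c4∈{1}] nothing but 1 survives at r6c4 ⇒ r6c4=1.
Step 20. [r3c1∈{2}] r3c1's peers cover all but 2. So r3c1=2.
Step 21. [r3c3∈{3}] only 3 remains possible at r3c3, so r3c3=3.

Answer: 4 5 6 2 1 3 / 3 1 2 4 5 6 / 2 4 3 5 6 1 / 5 6 1 3 2 4 / 1 2 4 6 3 5 / 6 3 5 1 4 2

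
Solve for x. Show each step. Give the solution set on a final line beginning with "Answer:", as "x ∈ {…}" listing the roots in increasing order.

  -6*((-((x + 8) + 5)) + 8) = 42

Step 1. [-6*((-((x + 8) + 5)) + 8) = 42] -6 out front; divide by -6 ⇒ div: (-((x + 8) + 5)) + 8 = -7.
Step 2. [(-((x + 8) + 5)) + 8 = -7] peel the +8: subtract 8 from each side. So sub: -((x + 8) + 5) = -15.
Step 3. [-((x + 8) + 5) = -15] leading − — multiply by −1. So neg: (x + 8) + 5 = 15.
Step 4. [(x + 8) + 5 = 15] subtract 5: x sits inside (… + 5), so sub: x + 8 = 10.
Step 5. [x + 8 = 10] subtract 8: x sits inside (… + 8). So sub: x = 2.

Answer: x ∈ {2}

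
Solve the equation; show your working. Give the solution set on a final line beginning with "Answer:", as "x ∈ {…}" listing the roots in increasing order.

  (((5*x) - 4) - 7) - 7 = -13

Step 1. [(((5*x) - 4) - 7) - 7 = -13] the outer -7 inverts by adding 7, so sub: ((5*x) - 4) - 7 = -6.
Step 2. [((5*x) - 4) - 7 = -6] the outer -7 inverts by adding 7. So sub: (5*x) - 4 = 1.
Step 3. [(5*x) - 4 = 1] peel the -4: add 4 from each side ⇒ sub: 5*x = 5.
Step 4. [5*x = 5] divide by the outer 5. So div: x = 1.

Answer: x ∈ {1}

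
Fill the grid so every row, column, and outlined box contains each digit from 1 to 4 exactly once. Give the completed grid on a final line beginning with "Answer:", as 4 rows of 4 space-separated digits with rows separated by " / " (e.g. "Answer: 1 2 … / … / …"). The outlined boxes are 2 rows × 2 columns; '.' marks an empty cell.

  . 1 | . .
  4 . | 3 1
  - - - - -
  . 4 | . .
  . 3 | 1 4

Step 1. [r3c3∈{2}] nothing but 2 survives at r3c3. So r3c3=2.
Step 2. [r1c1∈{2,3}] in row 1, 3 fits only at r1c1. So r1c1=3.
Step 3. [r3c1∈{1}] r3c1 has the single candidate 1 ⇒ r3c1=1.
Step 4. [r1c4∈{2}] r1c4 is down to just 2, so r1c4=2.
Step 5. [r2c2∈{2}] r2c2 is down to just 2, so r2c2=2.
Step 6. [r4c1∈{2}] r4c1's peers cover all but 2, so r4c1=2.
Step 7. [r3c4∈{3}] r3c4 has the single candidate 3, so r3c4=3.
Step 8. [r1c3∈{4}] r1c3 has the single candidate 4, so r1c3=4.

Answer: 3 1 4 2 / 4 2 3 1 / 1 4 2 3 / 2 3 1 4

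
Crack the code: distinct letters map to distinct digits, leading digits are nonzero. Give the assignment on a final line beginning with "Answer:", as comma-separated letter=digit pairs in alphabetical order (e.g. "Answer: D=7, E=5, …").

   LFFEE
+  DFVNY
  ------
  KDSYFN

Step 1. [col 1: E + Y ≡ N (mod 10)] N=5 is one option consistent with column 1 (E + Y ≡ N (mod 10), carry-in 0) — take it ⇒ N=5.
Step 2. [col 1: E + Y ≡ N (mod 10)] no forcing yet in column 1 (carry-in 0); E=3 is free and consistent — try it, so E=3.
Step 3. [K] adding two 5-digit numbers gives at most 5+1 digits, and here it does — K is that final carry and must be 1. So K=1.
Step 4. [col 1: E + Y ≡ N (mod 10)] column 1: given E=3, N=5, carry-in 0, and digits 1,3,5 already taken and all letters distinct, E+Y≡N (mod 10) forces Y=2. So Y=2.
Step 5. [col 2: E + N ≡ F (mod 10)] column 2: given E=3, N=5, carry-in 0, and digits 1,2,3,5 already taken and all letters distinct, E+N≡F (mod 10) forces F=8. So F=8.
Step 6. [col 3: F + V ≡ Y (mod 10)] from column 3 (F=8, Y=2, carry-in 0, digits 1,2,3,5,8 already taken and all letters distinct): V must equal 4. So V=4.
Step 7. [col 4: F + F ≡ S (mod 10)] column 4 reads F+F+carry(1)=S with F=8; with digits 1,2,3,4,5,8 already taken and all letters distinct, the only value for S is 7 ⇒ S=7.
Step 8. [col 5: L + D ≡ D (mod 10)] column 5: given nothing yet, carry-in 1, and digits 1,2,3,4,5,7,8 already taken and all letters distinct, L+D≡D (mod 10) forces L=9, so L=9.
Step 9. [col 5: L + D ≡ D (mod 10)] several values work for D in column 5 (L + D ≡ D (mod 10), carry-in 1); try D=6, so D=6.

Answer: D=6, E=3, F=8, K=1, L=9, N=5, S=7, V=4, Y=2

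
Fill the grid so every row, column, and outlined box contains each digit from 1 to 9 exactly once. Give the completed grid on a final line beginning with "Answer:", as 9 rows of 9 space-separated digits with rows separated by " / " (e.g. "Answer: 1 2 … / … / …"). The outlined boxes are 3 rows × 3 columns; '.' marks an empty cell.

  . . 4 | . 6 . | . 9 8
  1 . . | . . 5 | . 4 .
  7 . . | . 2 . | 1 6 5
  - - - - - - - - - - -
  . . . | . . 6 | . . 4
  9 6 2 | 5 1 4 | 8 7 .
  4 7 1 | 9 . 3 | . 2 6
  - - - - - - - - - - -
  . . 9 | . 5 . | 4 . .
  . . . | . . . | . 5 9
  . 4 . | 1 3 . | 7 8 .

Step 1. [r8c3∈{3,6,7,8}] col 3 places 7 nowhere but r8c3, so r8c3=7.
Step 2. [r9c9∈{2}] only 2 remains possible at r9c9, so r9c9=2.
Step 3. [r6c5∈{8}] only 8 remains possible at r6c5, so r6c5=8.
Step 4. [r8c2∈{1,2,3,8}] 1 has one home in row 8: r8c2 ⇒ r8c2=1.
Step 5. [r5c9∈{3}] nothing but 3 survives at r5c9, so r5c9=3.
Step 6. [r7c8∈{1,3}] 3 has one home in col 8: r7c8. So r7c8=3.
Step 7. [r8c1∈{2,3,6,8}] r8c1 is the only open cell in row 8 admitting 3, so r8c1=3.
Step 8. [r2c3∈{3,6,8}] across row 2, 6 lands solely at r2c3, so r2c3=6.
Step 9. [r2c5∈{7,9}] 9 has one home in col 5: r2c5. So r2c5=9.
Step 10. [r3c6∈{8}] r3c6's peers cover all but 8, so r3c6=8.
Step 11. [r3c3∈{3}] only 3 remains possible at r3c3 ⇒ r3c3=3.
Step 12. [r8c4∈{2,4,6,8}] in row 8, 8 fits only at r8c4. So r8c4=8.
Step 13. [r2c2∈{2,8}] in row 2, 8 fits only at r2c2. So r2c2=8.
Step 14. [r7c2∈{2}] only 2 remains possible at r7c2. So r7c2=2.
Step 15. [r7c4∈{6,7}] in col 4, 6 fits only at r7c4, so r7c4=6.
Step 16. [r2c7∈{2,3}] across row 2, 2 lands solely at r2c7. So r2c7=2.
Step 17. [r1c2∈{5}] r1c2 has the single candidate 5 ⇒ r1c2=5.
Step 18. [r9c3∈{5}] only 5 remains possible at r9c3, so r9c3=5.
Step 19. [r2c4∈{3,7}] 3 has one home in row 2: r2c4, so r2c4=3.
Step 20. [r1c4∈{7}] r1c4 has the single candidate 7 ⇒ r1c4=7.
Step 21. [r4c1∈{5,8}] across col 1, 5 lands solely at r4c1. So r4c1=5.
Step 22. [r9c1∈{6}] nothing but 6 survives at r9c1 ⇒ r9c1=6.
Step 23. [r1c1∈{2}] r1c1 is down to just 2 ⇒ r1c1=2.
Step 24. [r7c6∈{7}] r7c6 is down to just 7 ⇒ r7c6=7.
Step 25. [r4c3∈{8}] only 8 remains possible at r4c3. So r4c3=8.
Step 26. [r3c4∈{4}] r3c4's peers cover all but 4. So r3c4=4.
Step 27. [r1c6∈{1}] r1c6 has the single candidate 1. So r1c6=1.
Step 28. [r3c2∈{9}] r3c2's peers cover all but 9 ⇒ r3c2=9.
Step 29. [r2c9∈{7}] r2c9 has the single candidate 7. So r2c9=7.
Step 30. [r6c7∈{5}] nothing but 5 survives at r6c7, so r6c7=5.
Step 31. [r7c1∈{8}] nothing but 8 survives at r7c1. So r7c1=8.
Step 32. [r8c5∈{4}] nothing but 4 survives at r8c5, so r8c5=4.
Step 33. [r7c9∈{1}] r7c9's peers cover all but 1, so r7c9=1.
Step 34. [r4c4∈{2}] r4c4's peers cover all but 2. So r4c4=2.
Step 35. [r4c5∈{7}] nothing but 7 survives at r4c5 ⇒ r4c5=7.
Step 36. [r4c7∈{9}] nothing but 9 survives at r4c7. So r4c7=9.
Step 37. [r4c8∈{1}] only 1 remains possible at r4c8, so r4c8=1.
Step 38. [r4c2∈{3}] only 3 remains possible at r4c2, so r4c2=3.
Step 39. [r8c6∈{2}] r8c6's peers cover all but 2 ⇒ r8c6=2.
Step 40. [r9c6∈{9}] nothing but 9 survives at r9c6 ⇒ r9c6=9.
Step 41. [r8c7∈{6}] r8c7's peers cover all but 6 ⇒ r8c7=6.
Step 42. [r1c7∈{3}] r1c7 has the single candidate 3, so r1c7=3.

Answer: 2 5 4 7 6 1 3 9 8 / 1 8 6 3 9 5 2 4 7 / 7 9 3 4 2 8 1 6 5 / 5 3 8 2 7 6 9 1 4 / 9 6 2 5 1 4 8 7 3 / 4 7 1 9 8 3 5 2 6 / 8 2 9 6 5 7 4 3 1 / 3 1 7 8 4 2 6 5 9 / 6 4 5 1 3 9 7 8 2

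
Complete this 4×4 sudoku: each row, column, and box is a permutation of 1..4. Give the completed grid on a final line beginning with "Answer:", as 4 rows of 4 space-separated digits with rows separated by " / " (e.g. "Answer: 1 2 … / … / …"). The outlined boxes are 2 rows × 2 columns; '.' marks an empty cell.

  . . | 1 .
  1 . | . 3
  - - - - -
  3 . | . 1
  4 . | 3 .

Step 1. [r3c2∈{2}] r3c2's peers cover all but 2 ⇒ r3c2=2.
Step 2. [r1c4∈{2,4}] r1c4 is the only open cell in col 4 admitting 4 ⇒ r1c4=4.
Step 3. [r4c2∈{1}] r4c2 has the single candidate 1. So r4c2=1.
Step 4. [r2c2∈{4}] only 4 remains possible at r2c2, so r2c2=4.
Step 5. [r1c1∈{2}] r1c1 has the single candidate 2 ⇒ r1c1=2.
Step 6. [r2c3∈{2}] r2c3 is down to just 2 ⇒ r2c3=2.
Step 7. [r3c3∈{4}] r3c3 is down to just 4 ⇒ r3c3=4.
Step 8. [r1c2∈{3}] r1c2 has the single candidate 3. So r1c2=3.
Step 9. [r4c4∈{2}] r4c4's peers cover all but 2. So r4c4=2.

Answer: 2 3 1 4 / 1 4 2 3 / 3 2 4 1 / 4 1 3 2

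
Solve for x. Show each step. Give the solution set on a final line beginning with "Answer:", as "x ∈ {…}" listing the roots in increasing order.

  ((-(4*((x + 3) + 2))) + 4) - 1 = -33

Step 1. [((-(4*((x + 3) + 2))) + 4) - 1 = -33] -1 is outermost — add 1 both sides, so sub: (-(4*((x + 3) + 2))) + 4 = -32.
Step 2. [(-(4*((x + 3) + 2))) + 4 = -32] the outer +4 inverts by subtracting 4, so sub: -(4*((x + 3) + 2)) = -36.
Step 3. [-(4*((x + 3) + 2)) = -36] flip signs both sides, so neg: 4*((x + 3) + 2) = 36.
Step 4. [4*((x + 3) + 2) = 36] divide by the outer 4 ⇒ div: (x + 3) + 2 = 9.
Step 5. [(x + 3) + 2 = 9] peel the +2: subtract 2 from each side. So sub: x + 3 = 7.
Step 6. [x + 3 = 7] +3 is outermost — subtract 3 both sides ⇒ sub: x = 4.

Answer: x ∈ {4}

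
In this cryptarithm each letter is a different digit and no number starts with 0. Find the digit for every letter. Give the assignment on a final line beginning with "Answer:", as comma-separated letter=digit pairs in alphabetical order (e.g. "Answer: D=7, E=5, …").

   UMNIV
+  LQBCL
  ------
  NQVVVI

Step 1. [col 1: V + L ≡ I (mod 10)] column 1 (V + L ≡ I (mod 10), carry-in 0) doesn't pin L yet; pick L=7 and continue, so L=7.
Step 2. [N] adding two 5-digit numbers gives at most 5+1 digits, and here it does — N is that final carry and must be 1 ⇒ N=1.
Step 3. [col 1: V + L ≡ I (mod 10)] V=2 is one option consistent with column 1 (V + L ≡ I (mod 10), carry-in 0) — take it, so V=2.
Step 4. [col 1: V + L ≡ I (mod 10)] column 1 reads V+L+carry(0)=I with V=2, L=7; with digits 1,2,7 already taken and all letters distinct, the only value for I is 9, so I=9.
Step 5. [col 2: I + C ≡ V (mod 10)] from column 2 (I=9, V=2, carry-in 0, digits 1,2,7,9 already taken and all letters distinct): C must equal 3, so C=3.
Step 6. [col 3: N + B ≡ V (mod 10)] in column 3 we have N+B≡V with carry-in 1; given N=1, V=2 and digits 1,2,3,7,9 already taken and all letters distinct, that pins B to 0, so B=0.
Step 7. [col 4: M + Q ≡ V (mod 10)] Q=4 is one option consistent with column 4 (M + Q ≡ V (mod 10), carry-in 0) — take it ⇒ Q=4.
Step 8. [col 4: M + Q ≡ V (mod 10)] in column 4 we have M+Q≡V with carry-in 0; given Q=4, V=2 and digits 0,1,2,3,4,7,9 already taken and all letters distinct, that pins M to 8 ⇒ M=8.
Step 9. [col 5: U + L ≡ Q (mod 10)] column 5: given L=7, Q=4, carry-in 1, and digits 0,1,2,3,4,7,8,9 already taken and all letters distinct, U+L≡Q (mod 10) forces U=6 ⇒ U=6.

Answer: B=0, C=3, I=9, L=7, M=8, N=1, Q=4, U=6, V=2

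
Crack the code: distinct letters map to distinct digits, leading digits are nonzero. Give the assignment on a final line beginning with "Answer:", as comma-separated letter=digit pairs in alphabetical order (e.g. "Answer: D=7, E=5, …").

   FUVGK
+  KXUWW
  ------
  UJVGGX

Step 1. [U] the sum has 6 digits but both addends have 5; that extra leading digit U is the final carry, namely 1 ⇒ U=1.
Step 2. [col 1: K + W ≡ X (mod 10)] no forcing yet in column 1 (carry-in 0); X=6 is free and consistent — try it ⇒ X=6.
Step 3. [col 1: K + W ≡ X (mod 10)] several values work for W in column 1 (K + W ≡ X (mod 10), carry-in 0); try W=9, so W=9.
Step 4. [col 1: K + W ≡ X (mod 10)] from column 1 (W=9, X=6, carry-in 0, digits 1,6,9 already taken and all letters distinct): K must equal 7 ⇒ K=7.
Step 5. [col 2: G + W ≡ G (mod 10)] several values work for G in column 2 (G + W ≡ G (mod 10), carry-in 1); try G=0 ⇒ G=0.
Step 6. [col 3: V + U ≡ G (mod 10)] column 3: given U=1, G=0, carry-in 1, and digits 0,1,6,7,9 already taken and all letters distinct, V+U≡G (mod 10) forces V=8. So V=8.
Step 7. [col 5: F + K ≡ J (mod 10)] in column 5 we have F+K≡J with carry-in 0; given K=7 and digits 0,1,6,7,8,9 already taken and all letters distinct, that pins J to 2 ⇒ J=2.
Step 8. [col 5: F + K ≡ J (mod 10)] in column 5 we have F+K≡J with carry-in 0; given K=7, J=2 and digits 0,1,2,6,7,8,9 already taken and all letters distinct, that pins F to 5, so F=5.

Answer: F=5, G=0, J=2, K=7, U=1, V=8, W=9, X=6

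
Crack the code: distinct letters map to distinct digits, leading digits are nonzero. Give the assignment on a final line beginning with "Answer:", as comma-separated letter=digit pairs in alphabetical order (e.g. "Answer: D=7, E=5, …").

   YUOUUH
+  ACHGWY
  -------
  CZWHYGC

Step 1. [col 1: H + Y ≡ C (mod 10)] column 1 (H + Y ≡ C (mod 10), carry-in 0) doesn't pin Y yet; pick Y=8 and continue. So Y=8.
Step 2. [col 1: H + Y ≡ C (mod 10)] column 1 (H + Y ≡ C (mod 10), carry-in 0) doesn't pin H yet; pick H=3 and continue. So H=3.
Step 3. [col 1: H + Y ≡ C (mod 10)] column 1: given H=3, Y=8, carry-in 0, and digits 3,8 already taken and all letters distinct, H+Y≡C (mod 10) forces C=1. So C=1.
Step 4. [col 2: U + W ≡ G (mod 10)] several values work for G in column 2 (U + W ≡ G (mod 10), carry-in 1); try G=2, so G=2.
Step 5. [col 2: U + W ≡ G (mod 10)] several values work for W in column 2 (U + W ≡ G (mod 10), carry-in 1); try W=6 ⇒ W=6.
Step 6. [col 2: U + W ≡ G (mod 10)] column 2: given W=6, G=2, carry-in 1, and digits 1,2,3,6,8 already taken and all letters distinct, U+W≡G (mod 10) forces U=5 ⇒ U=5.
Step 7. [col 4: O + H ≡ H (mod 10)] from column 4 (H=3, carry-in 0, digits 1,2,3,5,6,8 already taken and all letters distinct): O must equal 0. So O=0.
Step 8. [col 6: Y + A ≡ Z (mod 10)] in column 6 we have Y+A≡Z with carry-in 0; given Y=8 and digits 0,1,2,3,5,6,8 already taken and all letters distinct, that pins Z to 7, so Z=7.
Step 9. [col 6: Y + A ≡ Z (mod 10)] column 6 reads Y+A+carry(0)=Z with Y=8, Z=7; with digits 0,1,2,3,5,6,7,8 already taken and all letters distinct, the only value for A is 9. So A=9.

Answer: A=9, C=1, G=2, H=3, O=0, U=5, W=6, Y=8, Z=7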